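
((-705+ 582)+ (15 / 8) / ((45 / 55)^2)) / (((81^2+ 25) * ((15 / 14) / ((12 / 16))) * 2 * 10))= -181741 / 284515200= -0.00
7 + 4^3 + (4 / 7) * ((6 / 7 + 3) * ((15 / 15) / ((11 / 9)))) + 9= 44092 / 539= 81.80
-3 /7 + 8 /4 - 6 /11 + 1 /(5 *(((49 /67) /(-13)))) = -6816 /2695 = -2.53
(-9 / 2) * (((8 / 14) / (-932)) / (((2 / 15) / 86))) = 5805 / 3262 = 1.78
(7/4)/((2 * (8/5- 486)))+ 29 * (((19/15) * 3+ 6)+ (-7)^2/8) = 6391633/13840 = 461.82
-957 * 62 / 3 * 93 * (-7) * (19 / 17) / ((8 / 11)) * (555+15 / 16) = 11968110876645 / 1088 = 11000101908.68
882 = 882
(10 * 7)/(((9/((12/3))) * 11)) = 2.83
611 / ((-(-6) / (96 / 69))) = 9776 / 69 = 141.68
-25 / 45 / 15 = -1 / 27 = -0.04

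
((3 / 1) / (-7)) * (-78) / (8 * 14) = 117 / 392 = 0.30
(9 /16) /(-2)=-9 /32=-0.28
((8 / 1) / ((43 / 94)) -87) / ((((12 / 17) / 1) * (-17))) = 2989 / 516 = 5.79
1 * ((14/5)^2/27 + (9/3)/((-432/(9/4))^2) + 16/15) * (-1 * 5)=-3752161/552960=-6.79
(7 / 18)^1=7 / 18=0.39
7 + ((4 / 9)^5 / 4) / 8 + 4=649571 / 59049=11.00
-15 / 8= -1.88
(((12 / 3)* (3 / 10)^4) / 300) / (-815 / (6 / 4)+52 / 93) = -837 / 4206500000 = -0.00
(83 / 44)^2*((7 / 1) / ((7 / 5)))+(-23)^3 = -23520867 / 1936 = -12149.21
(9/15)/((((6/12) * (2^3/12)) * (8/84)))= 189/10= 18.90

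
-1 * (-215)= 215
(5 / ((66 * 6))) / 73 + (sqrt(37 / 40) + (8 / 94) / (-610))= 13859 / 414396180 + sqrt(370) / 20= 0.96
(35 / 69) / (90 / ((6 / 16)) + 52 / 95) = 3325 / 1576788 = 0.00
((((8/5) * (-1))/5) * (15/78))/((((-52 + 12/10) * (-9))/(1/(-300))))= 1/2228850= 0.00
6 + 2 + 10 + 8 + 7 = 33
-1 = -1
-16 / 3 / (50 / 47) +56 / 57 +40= 51256 / 1425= 35.97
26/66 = 13/33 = 0.39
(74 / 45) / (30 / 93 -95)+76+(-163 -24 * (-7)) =10695781 / 132075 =80.98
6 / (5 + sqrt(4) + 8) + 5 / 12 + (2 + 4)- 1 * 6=49 / 60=0.82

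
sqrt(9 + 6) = sqrt(15) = 3.87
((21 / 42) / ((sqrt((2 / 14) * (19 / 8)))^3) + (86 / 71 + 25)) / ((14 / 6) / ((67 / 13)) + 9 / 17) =47838 * sqrt(266) / 302879 + 6359037 / 238276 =29.26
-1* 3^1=-3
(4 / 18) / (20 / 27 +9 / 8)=48 / 403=0.12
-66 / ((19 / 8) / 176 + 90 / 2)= -92928 / 63379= -1.47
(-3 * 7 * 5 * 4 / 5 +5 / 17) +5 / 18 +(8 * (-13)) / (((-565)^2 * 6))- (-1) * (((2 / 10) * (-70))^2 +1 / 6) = 112.74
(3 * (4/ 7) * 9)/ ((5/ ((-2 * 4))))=-864/ 35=-24.69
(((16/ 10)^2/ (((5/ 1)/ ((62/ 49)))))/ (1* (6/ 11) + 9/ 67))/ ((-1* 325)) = -2924416/ 997303125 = -0.00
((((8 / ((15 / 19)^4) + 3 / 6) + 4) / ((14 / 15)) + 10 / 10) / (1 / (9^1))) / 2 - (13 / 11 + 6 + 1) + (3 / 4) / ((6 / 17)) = 13794373 / 115500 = 119.43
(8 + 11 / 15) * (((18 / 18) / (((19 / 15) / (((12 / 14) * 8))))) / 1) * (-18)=-113184 / 133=-851.01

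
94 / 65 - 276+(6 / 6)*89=-12061 / 65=-185.55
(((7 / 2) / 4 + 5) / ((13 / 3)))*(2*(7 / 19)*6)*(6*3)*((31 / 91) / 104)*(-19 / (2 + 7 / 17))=-2006289 / 720616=-2.78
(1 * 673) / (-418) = -673 / 418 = -1.61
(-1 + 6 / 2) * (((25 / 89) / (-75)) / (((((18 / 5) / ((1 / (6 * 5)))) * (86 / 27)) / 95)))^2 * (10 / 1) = 45125 / 2109013776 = 0.00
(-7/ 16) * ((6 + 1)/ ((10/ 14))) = -343/ 80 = -4.29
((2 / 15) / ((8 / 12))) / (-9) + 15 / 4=671 / 180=3.73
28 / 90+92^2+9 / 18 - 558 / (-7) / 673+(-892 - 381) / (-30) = 1803518396 / 211995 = 8507.36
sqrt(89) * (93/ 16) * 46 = 2139 * sqrt(89)/ 8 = 2522.41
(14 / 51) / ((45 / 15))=14 / 153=0.09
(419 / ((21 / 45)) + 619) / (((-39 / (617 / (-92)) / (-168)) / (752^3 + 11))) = -18635464633637.55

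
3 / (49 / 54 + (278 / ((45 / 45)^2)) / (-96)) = -1296 / 859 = -1.51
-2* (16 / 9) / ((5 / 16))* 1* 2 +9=-619 / 45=-13.76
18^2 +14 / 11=3578 / 11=325.27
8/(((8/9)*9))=1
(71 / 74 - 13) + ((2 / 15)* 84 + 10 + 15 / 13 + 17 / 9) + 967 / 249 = 57797149 / 3593070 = 16.09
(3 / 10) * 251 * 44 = 16566 / 5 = 3313.20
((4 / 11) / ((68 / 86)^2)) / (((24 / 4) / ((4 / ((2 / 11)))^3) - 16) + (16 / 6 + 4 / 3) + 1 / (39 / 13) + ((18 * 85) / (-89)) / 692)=-41337064956 / 830888784433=-0.05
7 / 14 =1 / 2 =0.50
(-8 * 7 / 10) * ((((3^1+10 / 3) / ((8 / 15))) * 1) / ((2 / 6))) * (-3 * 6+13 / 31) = 217455 / 62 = 3507.34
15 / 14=1.07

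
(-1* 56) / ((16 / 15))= -105 / 2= -52.50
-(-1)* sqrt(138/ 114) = sqrt(437)/ 19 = 1.10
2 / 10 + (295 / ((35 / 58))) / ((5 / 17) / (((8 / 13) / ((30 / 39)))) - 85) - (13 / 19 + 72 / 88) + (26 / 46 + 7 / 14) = -2328997201 / 387299990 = -6.01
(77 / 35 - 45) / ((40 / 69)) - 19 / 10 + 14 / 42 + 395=95881 / 300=319.60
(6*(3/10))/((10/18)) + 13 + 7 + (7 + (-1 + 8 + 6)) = 1081/25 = 43.24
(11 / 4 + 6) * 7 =245 / 4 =61.25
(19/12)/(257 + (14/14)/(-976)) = 4636/752493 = 0.01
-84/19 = -4.42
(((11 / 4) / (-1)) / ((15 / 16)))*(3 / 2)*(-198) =4356 / 5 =871.20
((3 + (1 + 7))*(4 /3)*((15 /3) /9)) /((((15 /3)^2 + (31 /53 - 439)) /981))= -19.33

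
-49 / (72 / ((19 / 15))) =-931 / 1080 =-0.86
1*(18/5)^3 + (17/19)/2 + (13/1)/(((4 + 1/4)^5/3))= 317869921037/6744320750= 47.13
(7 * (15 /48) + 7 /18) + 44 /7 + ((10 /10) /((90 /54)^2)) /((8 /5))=45799 /5040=9.09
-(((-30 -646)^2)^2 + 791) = -208827065367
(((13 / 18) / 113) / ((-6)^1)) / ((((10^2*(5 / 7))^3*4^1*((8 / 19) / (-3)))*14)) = 12103 / 32544000000000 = 0.00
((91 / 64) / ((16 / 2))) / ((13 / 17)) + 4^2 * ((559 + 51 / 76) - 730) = -26509099 / 9728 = -2725.03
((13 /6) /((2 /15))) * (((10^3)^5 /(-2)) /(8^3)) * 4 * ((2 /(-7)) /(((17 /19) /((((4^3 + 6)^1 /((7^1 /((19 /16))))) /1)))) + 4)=-1571044921875000 /119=-13202058167016.81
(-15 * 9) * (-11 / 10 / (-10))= -297 / 20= -14.85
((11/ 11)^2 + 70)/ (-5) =-71/ 5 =-14.20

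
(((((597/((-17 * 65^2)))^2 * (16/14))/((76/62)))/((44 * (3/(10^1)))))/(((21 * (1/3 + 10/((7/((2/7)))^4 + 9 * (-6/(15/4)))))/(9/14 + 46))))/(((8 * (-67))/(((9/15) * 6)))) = -623852268845265333/2856929985544403451182500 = -0.00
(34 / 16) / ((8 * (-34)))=-1 / 128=-0.01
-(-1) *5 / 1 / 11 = 0.45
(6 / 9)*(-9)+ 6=0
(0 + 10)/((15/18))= 12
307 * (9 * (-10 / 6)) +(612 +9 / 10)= -39921 / 10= -3992.10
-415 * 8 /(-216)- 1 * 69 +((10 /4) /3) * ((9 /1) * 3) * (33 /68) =-156833 /3672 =-42.71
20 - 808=-788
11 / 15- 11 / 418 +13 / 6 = 273 / 95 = 2.87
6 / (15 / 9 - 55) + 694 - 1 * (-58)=60151 / 80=751.89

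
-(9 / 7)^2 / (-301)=81 / 14749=0.01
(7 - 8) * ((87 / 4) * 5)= -435 / 4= -108.75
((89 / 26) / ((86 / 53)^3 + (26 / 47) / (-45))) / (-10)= -5604772419 / 69752157176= -0.08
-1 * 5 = -5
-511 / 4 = -127.75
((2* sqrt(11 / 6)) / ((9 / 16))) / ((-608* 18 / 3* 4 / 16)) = -sqrt(66) / 1539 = -0.01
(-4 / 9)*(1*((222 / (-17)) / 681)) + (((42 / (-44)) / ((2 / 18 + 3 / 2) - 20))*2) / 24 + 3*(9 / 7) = 3.87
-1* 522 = -522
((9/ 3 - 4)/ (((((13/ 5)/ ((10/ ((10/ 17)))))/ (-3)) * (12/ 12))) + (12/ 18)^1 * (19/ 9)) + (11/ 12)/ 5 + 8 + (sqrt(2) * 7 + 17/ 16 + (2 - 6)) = 7 * sqrt(2) + 737623/ 28080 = 36.17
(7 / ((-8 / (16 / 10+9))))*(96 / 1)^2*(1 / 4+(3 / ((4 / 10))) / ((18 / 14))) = -2599968 / 5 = -519993.60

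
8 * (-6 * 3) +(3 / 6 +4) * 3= -261 / 2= -130.50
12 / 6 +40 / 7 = 54 / 7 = 7.71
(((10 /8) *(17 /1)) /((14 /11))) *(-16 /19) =-14.06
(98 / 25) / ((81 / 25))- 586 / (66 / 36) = -318.43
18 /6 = 3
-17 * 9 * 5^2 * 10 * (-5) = 191250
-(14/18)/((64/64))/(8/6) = -7/12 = -0.58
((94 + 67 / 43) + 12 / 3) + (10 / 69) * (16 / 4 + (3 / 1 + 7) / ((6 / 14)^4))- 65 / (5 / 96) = -11545129 / 10449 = -1104.90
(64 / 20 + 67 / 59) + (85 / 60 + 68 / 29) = 831247 / 102660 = 8.10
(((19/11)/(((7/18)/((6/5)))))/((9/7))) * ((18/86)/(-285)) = -36/11825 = -0.00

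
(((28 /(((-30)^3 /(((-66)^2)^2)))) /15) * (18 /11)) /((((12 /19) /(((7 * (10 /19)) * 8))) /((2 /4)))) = -6261024 /125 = -50088.19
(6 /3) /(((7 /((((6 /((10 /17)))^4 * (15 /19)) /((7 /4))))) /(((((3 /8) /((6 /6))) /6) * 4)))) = 348.80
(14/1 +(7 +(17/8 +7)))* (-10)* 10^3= -301250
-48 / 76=-12 / 19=-0.63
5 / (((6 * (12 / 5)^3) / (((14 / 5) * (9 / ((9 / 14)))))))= 6125 / 2592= 2.36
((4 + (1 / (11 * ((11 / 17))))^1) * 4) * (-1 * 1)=-2004 / 121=-16.56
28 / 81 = 0.35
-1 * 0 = 0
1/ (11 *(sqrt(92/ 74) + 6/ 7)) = -777/ 5071 + 49 *sqrt(1702)/ 10142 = 0.05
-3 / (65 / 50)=-30 / 13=-2.31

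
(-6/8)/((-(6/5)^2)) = 25/48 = 0.52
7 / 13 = 0.54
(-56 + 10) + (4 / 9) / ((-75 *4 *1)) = -31051 / 675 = -46.00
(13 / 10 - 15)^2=18769 / 100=187.69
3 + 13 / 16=61 / 16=3.81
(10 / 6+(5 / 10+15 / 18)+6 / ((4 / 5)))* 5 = 105 / 2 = 52.50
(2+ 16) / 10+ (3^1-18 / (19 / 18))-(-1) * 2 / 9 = -10286 / 855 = -12.03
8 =8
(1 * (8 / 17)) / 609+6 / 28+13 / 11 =318161 / 227766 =1.40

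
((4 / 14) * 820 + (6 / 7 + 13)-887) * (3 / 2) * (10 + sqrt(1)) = -73788 / 7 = -10541.14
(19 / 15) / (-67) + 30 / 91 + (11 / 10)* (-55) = -11009213 / 182910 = -60.19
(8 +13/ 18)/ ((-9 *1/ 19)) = -2983/ 162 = -18.41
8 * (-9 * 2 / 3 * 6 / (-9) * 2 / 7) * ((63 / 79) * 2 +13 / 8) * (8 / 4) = 58.88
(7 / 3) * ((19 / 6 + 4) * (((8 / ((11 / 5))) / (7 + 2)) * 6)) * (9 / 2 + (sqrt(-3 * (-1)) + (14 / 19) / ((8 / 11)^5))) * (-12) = -3804924445 / 963072 - 48160 * sqrt(3) / 99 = -4793.40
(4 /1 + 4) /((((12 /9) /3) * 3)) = 6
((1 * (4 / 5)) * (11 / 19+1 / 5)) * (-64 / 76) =-4736 / 9025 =-0.52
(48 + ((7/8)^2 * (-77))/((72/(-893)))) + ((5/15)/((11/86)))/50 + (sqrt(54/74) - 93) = 3 * sqrt(111)/37 + 869596523/1267200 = 687.09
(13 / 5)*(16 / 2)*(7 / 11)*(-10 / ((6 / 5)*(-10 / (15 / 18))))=9.19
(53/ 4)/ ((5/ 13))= 689/ 20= 34.45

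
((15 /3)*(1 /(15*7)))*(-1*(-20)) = 20 /21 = 0.95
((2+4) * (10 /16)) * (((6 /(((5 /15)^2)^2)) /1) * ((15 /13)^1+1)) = 3925.38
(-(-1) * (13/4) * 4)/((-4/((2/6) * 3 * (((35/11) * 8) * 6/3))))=-1820/11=-165.45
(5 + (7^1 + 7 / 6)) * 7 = 553 / 6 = 92.17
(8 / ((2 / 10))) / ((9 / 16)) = 640 / 9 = 71.11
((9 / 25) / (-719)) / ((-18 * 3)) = 1 / 107850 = 0.00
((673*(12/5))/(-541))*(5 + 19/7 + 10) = -1001424/18935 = -52.89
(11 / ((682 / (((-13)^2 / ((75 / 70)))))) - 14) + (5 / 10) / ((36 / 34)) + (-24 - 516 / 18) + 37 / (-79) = -64.12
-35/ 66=-0.53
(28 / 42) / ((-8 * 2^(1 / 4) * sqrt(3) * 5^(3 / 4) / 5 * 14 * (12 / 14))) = -2^(3 / 4) * sqrt(3) * 5^(1 / 4) / 864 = -0.01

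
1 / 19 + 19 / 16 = 377 / 304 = 1.24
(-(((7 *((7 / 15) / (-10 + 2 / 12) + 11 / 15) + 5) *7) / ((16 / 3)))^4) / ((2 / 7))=-5946314683426545127 / 62040888320000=-95845.09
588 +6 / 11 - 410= 1964 / 11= 178.55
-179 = -179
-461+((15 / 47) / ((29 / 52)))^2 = -855823109 / 1857769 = -460.67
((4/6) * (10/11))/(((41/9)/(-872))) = -52320/451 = -116.01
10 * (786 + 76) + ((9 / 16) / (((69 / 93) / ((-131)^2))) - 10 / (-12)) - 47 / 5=119353897 / 5520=21622.08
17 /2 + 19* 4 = 169 /2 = 84.50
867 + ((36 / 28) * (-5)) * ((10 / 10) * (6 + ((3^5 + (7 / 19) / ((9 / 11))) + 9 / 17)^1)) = -239024 / 323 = -740.01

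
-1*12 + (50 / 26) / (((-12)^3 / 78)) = -3481 / 288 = -12.09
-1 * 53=-53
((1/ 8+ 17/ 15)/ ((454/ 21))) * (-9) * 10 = -9513/ 1816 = -5.24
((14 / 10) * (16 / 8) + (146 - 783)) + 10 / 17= -53857 / 85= -633.61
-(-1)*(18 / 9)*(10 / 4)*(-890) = -4450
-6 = -6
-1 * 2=-2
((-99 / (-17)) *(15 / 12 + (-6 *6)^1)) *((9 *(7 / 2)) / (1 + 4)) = -866943 / 680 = -1274.92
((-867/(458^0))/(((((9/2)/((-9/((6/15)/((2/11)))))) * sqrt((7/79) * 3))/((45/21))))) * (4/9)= 57800 * sqrt(1659)/1617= 1455.93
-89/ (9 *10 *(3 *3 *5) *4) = -89/ 16200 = -0.01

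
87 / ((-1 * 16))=-87 / 16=-5.44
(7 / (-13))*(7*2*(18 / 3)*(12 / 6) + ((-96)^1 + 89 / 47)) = -24311 / 611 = -39.79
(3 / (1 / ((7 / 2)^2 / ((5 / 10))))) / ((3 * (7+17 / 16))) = 392 / 129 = 3.04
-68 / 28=-17 / 7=-2.43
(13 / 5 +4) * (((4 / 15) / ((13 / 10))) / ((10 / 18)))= 792 / 325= 2.44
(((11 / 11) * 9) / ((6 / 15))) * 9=202.50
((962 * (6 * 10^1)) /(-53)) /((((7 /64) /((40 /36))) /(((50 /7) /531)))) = -615680000 /4137021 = -148.82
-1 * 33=-33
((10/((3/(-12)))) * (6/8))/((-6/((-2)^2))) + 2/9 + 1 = 191/9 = 21.22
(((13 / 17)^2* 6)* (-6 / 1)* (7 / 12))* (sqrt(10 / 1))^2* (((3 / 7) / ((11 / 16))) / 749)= -243360 / 2381071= -0.10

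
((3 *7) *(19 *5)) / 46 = 1995 / 46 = 43.37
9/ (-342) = -1/ 38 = -0.03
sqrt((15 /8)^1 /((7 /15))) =15 * sqrt(14) /28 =2.00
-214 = -214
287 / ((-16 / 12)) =-861 / 4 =-215.25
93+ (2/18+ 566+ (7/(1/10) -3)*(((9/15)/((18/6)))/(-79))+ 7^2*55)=11923262/3555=3353.94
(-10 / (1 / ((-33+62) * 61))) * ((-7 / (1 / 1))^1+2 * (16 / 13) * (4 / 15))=4376506 / 39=112218.10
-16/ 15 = -1.07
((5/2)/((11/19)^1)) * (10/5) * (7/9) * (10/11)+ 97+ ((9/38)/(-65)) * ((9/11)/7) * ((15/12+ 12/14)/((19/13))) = 79446486359/770532840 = 103.11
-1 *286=-286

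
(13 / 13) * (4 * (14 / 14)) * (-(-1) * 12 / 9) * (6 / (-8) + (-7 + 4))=-20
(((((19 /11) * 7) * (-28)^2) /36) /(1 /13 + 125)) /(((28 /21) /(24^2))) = 2711072 /2981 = 909.45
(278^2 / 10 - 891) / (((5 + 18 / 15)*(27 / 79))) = 2700773 / 837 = 3226.73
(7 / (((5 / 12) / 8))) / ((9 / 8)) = 119.47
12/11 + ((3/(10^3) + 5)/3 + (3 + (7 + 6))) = 18.76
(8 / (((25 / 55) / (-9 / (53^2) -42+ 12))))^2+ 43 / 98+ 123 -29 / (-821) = 4427571582495646407 / 15871308007450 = 278967.03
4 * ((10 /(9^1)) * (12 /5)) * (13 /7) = 416 /21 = 19.81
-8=-8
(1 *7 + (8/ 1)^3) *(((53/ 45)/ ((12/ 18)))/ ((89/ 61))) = 559309/ 890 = 628.44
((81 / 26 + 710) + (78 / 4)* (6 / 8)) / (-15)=-15137 / 312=-48.52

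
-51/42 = -17/14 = -1.21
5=5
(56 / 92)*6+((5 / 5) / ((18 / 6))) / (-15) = 3757 / 1035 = 3.63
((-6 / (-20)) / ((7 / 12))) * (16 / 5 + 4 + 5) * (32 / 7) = 35136 / 1225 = 28.68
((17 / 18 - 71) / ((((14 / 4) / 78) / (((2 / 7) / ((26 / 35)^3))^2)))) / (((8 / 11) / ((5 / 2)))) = -28592265625 / 10967424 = -2607.02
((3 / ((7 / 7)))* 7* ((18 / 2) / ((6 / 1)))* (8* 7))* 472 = 832608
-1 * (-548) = 548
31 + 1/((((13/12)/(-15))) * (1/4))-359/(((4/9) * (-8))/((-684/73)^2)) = 8840.10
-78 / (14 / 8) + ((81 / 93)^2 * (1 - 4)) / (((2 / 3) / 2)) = -345759 / 6727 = -51.40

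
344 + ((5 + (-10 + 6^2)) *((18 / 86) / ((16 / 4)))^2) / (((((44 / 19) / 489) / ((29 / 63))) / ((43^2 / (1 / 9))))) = 678256561 / 4928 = 137633.23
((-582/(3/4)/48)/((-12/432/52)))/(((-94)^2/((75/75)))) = 7566/2209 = 3.43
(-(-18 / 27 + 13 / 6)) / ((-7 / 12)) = 18 / 7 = 2.57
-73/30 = -2.43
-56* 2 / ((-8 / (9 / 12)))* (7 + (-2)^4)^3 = 255507 / 2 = 127753.50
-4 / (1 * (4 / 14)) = -14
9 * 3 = 27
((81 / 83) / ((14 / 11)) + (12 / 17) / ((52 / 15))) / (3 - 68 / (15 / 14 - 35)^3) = 26707338421875 / 82613772730034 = 0.32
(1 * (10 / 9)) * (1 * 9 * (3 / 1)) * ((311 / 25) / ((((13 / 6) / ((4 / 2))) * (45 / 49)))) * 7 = 853384 / 325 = 2625.80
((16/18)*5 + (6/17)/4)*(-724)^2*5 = 1817580280/153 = 11879609.67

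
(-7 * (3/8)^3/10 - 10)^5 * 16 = -358385832661851514975949/219902325555200000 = -1629750.08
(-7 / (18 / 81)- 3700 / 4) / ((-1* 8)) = 1913 / 16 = 119.56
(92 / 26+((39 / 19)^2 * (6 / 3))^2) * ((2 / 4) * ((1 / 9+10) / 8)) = 442027943 / 9383112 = 47.11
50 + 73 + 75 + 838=1036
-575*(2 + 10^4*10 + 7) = -57505175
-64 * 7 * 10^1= -4480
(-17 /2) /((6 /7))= -119 /12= -9.92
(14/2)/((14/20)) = 10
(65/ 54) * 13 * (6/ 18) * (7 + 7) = 5915/ 81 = 73.02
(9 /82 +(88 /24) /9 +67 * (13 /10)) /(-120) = -484961 /664200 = -0.73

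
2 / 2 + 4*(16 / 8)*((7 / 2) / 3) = 31 / 3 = 10.33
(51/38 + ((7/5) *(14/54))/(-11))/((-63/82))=-3028793/1777545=-1.70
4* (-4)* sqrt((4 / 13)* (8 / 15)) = -64* sqrt(390) / 195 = -6.48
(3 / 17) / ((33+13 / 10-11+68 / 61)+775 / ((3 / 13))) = 5490 / 105237293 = 0.00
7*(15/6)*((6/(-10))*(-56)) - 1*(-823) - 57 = 1354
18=18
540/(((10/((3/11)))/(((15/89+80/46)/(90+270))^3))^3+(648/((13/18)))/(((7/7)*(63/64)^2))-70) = 0.00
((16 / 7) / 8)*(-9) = -2.57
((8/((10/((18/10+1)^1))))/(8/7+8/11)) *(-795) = -28567/30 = -952.23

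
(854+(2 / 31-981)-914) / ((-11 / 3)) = 96807 / 341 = 283.89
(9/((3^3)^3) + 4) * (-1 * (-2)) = 17498/2187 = 8.00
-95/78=-1.22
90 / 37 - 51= -1797 / 37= -48.57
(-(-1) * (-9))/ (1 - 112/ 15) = 135/ 97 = 1.39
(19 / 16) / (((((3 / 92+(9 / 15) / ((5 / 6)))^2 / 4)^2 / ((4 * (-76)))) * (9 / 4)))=-646544646400000000 / 80803613180889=-8001.43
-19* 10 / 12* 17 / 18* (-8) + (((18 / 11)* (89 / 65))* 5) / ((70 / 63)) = 129.71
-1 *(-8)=8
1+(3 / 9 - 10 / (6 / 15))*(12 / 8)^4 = -991 / 8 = -123.88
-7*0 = 0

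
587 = 587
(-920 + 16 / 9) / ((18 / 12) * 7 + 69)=-16528 / 1431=-11.55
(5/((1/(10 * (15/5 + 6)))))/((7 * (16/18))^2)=18225/1568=11.62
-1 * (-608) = 608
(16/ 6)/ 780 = 2/ 585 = 0.00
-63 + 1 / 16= -1007 / 16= -62.94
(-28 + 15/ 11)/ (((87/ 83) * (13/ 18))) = -35.19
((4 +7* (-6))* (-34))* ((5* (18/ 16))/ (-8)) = -908.44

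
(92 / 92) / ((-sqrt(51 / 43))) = -sqrt(2193) / 51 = -0.92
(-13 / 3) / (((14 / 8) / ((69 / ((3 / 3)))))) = -1196 / 7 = -170.86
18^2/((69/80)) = 8640/23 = 375.65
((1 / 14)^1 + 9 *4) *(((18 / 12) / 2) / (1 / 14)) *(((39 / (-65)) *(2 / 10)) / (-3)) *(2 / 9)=101 / 30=3.37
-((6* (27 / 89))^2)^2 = -688747536 / 62742241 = -10.98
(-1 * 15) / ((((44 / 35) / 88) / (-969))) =1017450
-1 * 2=-2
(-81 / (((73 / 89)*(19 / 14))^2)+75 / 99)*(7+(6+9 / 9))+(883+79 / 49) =-62027990056 / 3110734473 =-19.94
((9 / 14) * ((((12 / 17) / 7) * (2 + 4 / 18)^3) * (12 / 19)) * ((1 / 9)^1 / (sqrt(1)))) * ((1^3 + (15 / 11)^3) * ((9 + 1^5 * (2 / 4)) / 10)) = 15059200 / 89806563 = 0.17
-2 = -2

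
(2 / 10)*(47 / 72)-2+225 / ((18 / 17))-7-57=52787 / 360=146.63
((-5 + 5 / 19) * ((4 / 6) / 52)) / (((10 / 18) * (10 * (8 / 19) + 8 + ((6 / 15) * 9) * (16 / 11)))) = -1485 / 237016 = -0.01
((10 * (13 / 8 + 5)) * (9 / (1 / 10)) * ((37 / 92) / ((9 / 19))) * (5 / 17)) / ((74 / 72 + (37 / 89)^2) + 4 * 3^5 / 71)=23573392052625 / 235756783666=99.99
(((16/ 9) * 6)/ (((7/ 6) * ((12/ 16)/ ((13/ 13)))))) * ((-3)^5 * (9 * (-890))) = 23727908.57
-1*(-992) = 992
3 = 3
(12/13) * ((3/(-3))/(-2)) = 6/13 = 0.46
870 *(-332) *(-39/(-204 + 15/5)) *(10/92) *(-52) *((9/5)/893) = 878651280/1376113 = 638.50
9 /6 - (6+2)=-13 /2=-6.50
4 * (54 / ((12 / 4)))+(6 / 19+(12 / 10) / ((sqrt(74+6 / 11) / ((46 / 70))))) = 69 * sqrt(2255) / 35875+1374 / 19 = 72.41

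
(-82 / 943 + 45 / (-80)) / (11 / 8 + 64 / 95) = -22705 / 71622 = -0.32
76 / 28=2.71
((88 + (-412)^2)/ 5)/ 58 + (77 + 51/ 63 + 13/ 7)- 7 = 286358/ 435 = 658.29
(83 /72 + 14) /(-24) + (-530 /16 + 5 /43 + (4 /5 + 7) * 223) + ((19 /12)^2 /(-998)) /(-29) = 9170619355423 /5376265920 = 1705.76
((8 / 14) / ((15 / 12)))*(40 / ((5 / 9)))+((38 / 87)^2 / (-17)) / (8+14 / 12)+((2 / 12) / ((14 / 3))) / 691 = 1502221256509 / 45642028740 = 32.91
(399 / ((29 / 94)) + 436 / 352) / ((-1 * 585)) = -3303689 / 1492920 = -2.21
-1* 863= -863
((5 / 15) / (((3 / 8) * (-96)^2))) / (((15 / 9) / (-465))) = -31 / 1152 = -0.03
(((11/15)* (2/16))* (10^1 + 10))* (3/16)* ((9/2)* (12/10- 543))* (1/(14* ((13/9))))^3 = -27930177/275591680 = -0.10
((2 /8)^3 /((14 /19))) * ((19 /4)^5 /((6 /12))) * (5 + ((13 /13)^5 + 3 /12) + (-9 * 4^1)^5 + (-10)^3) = -11378925089861199 /1835008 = -6201022060.86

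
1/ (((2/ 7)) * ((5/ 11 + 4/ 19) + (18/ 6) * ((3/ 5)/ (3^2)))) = 7315/ 1808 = 4.05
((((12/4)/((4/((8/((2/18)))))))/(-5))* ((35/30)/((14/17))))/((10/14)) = -1071/50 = -21.42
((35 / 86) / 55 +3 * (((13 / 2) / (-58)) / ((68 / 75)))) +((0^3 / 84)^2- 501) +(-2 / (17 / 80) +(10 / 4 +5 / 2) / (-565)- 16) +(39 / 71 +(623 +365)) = 13822483996005 / 29934005552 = 461.77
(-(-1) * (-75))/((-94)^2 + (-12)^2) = -15/1796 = -0.01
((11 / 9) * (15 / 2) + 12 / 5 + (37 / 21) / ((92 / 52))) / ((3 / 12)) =121354 / 2415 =50.25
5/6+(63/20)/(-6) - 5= -563/120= -4.69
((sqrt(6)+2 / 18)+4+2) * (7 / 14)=4.28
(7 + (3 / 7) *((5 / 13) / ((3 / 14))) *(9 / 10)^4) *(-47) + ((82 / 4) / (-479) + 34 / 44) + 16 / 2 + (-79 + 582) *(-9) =-333648243723 / 68497000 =-4870.99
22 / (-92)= -0.24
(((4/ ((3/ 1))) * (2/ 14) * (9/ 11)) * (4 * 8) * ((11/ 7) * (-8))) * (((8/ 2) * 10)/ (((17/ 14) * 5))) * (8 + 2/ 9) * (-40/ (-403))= -48496640/ 143871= -337.08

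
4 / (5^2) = 4 / 25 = 0.16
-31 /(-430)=31 /430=0.07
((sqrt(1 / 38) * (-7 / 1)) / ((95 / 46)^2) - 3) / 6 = -1 / 2 - 3703 * sqrt(38) / 514425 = -0.54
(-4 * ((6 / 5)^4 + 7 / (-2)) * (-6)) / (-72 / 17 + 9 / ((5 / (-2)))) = 4.37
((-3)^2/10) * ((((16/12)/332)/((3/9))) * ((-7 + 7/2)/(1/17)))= -1071/1660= -0.65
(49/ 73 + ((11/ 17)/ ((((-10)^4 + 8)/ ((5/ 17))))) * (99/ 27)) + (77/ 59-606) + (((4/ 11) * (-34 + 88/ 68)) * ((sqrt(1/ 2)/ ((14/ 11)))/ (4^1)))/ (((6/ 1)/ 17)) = -608.70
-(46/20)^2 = -529/100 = -5.29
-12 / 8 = -3 / 2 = -1.50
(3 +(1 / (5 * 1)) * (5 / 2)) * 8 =28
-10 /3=-3.33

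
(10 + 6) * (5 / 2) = 40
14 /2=7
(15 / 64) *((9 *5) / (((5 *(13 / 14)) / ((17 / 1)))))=16065 / 416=38.62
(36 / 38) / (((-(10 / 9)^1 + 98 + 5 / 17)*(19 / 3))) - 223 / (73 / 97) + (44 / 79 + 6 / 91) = -832947970542971 / 2816957580073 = -295.69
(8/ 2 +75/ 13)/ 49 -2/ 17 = 885/ 10829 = 0.08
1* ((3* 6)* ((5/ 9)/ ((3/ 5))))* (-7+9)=100/ 3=33.33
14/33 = 0.42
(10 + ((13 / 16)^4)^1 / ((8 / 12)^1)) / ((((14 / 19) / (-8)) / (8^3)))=-26531657 / 448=-59222.45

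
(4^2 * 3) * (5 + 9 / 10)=1416 / 5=283.20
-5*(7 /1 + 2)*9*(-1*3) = 1215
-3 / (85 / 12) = -36 / 85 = -0.42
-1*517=-517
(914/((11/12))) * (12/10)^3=2369088/1375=1722.97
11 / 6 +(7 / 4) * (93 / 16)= 12.01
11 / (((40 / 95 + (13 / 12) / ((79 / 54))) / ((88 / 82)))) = 132088 / 12997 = 10.16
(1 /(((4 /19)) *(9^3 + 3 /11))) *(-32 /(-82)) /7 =418 /1151157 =0.00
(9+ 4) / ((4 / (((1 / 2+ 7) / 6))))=4.06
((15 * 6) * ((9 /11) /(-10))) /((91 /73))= -5913 /1001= -5.91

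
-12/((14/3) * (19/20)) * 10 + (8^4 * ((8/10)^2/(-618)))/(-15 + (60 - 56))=-26.68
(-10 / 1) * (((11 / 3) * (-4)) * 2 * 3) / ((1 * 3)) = 880 / 3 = 293.33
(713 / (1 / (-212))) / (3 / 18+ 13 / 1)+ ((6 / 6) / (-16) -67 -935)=-12482.27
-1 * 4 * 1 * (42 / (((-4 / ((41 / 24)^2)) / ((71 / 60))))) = 835457 / 5760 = 145.04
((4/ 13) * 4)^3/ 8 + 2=4906/ 2197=2.23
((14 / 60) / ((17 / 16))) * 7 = 392 / 255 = 1.54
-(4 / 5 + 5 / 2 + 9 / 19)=-3.77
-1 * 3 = -3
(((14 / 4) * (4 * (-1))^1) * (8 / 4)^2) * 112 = -6272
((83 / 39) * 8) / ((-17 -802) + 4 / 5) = -3320 / 159549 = -0.02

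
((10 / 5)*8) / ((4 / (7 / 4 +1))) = 11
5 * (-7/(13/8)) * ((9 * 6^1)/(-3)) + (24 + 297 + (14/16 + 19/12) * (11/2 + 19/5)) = 760817/1040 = 731.55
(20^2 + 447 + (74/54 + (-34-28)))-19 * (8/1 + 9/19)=16885/27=625.37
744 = 744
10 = 10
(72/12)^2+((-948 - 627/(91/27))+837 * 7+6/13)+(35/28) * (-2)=4758.93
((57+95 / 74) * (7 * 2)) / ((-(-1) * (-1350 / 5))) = -30191 / 9990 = -3.02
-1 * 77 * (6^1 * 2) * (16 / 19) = -778.11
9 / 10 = 0.90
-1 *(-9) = 9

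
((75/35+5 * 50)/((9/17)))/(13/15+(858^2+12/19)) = 2850475/4405950507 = 0.00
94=94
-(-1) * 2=2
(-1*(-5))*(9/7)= 45/7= 6.43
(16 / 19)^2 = 256 / 361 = 0.71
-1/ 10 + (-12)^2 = 1439/ 10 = 143.90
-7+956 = 949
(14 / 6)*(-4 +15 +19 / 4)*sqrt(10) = 147*sqrt(10) / 4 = 116.21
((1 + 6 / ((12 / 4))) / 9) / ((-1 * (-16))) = 1 / 48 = 0.02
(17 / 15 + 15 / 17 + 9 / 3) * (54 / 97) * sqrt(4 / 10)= 1.77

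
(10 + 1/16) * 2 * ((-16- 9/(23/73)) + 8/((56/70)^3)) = -37275/64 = -582.42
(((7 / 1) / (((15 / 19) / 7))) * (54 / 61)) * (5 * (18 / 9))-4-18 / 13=431438 / 793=544.06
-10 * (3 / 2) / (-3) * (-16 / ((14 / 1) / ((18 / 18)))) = -5.71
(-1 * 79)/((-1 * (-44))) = -1.80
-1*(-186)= 186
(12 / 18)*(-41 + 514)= 946 / 3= 315.33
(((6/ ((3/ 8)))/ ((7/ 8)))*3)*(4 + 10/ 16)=1776/ 7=253.71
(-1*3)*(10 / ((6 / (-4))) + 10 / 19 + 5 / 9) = 955 / 57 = 16.75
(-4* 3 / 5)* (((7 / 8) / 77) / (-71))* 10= 3 / 781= 0.00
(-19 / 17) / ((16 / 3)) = -57 / 272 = -0.21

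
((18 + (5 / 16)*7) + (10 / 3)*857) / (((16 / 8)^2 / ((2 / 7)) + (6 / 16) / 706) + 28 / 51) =828672089 / 4190969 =197.73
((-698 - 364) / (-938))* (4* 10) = 21240 / 469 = 45.29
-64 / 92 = -16 / 23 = -0.70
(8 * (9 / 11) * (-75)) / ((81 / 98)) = -19600 / 33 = -593.94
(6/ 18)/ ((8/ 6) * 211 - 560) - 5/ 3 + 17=38453/ 2508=15.33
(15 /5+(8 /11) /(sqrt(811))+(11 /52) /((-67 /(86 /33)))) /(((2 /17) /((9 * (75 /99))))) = 5100 * sqrt(811) /98131+6644875 /38324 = 174.87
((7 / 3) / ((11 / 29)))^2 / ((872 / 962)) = 19821529 / 474804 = 41.75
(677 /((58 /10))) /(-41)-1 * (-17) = 16828 /1189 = 14.15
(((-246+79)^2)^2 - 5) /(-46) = -388898158 /23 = -16908615.57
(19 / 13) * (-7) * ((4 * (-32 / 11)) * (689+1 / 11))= 129041920 / 1573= 82035.55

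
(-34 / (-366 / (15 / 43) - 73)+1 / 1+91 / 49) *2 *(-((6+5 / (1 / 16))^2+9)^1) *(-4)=6718408400 / 39277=171051.97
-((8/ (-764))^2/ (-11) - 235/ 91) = 94303749/ 36517481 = 2.58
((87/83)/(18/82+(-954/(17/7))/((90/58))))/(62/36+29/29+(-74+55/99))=5457510/93135555707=0.00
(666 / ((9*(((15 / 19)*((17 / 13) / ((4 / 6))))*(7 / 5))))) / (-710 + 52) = -18278 / 352359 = -0.05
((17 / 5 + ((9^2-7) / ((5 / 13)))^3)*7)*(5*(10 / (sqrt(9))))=12463885742 / 15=830925716.13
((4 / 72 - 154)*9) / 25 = -2771 / 50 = -55.42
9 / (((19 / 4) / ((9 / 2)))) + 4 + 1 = 257 / 19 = 13.53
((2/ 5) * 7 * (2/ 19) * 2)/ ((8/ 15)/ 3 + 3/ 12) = 288/ 209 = 1.38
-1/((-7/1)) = 1/7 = 0.14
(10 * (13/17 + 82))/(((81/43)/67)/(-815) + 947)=16518285525/18900346054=0.87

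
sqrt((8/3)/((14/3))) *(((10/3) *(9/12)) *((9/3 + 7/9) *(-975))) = -55250 *sqrt(7)/21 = -6960.85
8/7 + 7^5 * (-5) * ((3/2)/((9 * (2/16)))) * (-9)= 7058948/7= 1008421.14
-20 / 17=-1.18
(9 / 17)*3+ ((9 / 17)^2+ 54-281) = -65063 / 289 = -225.13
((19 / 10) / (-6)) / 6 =-19 / 360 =-0.05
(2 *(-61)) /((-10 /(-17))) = -1037 /5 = -207.40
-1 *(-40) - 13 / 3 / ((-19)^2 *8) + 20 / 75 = 581429 / 14440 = 40.27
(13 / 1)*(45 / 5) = 117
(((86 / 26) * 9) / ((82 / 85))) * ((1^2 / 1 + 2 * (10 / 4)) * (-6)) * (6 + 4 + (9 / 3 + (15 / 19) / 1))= -155132820 / 10127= -15318.73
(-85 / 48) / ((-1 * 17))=5 / 48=0.10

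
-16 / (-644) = 4 / 161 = 0.02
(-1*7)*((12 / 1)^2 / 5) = -201.60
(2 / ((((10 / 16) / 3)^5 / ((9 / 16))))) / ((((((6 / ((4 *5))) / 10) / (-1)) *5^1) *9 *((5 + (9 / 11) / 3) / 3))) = -21897216 / 18125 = -1208.12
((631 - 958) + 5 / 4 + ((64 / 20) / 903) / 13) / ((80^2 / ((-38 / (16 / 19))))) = 27609107081 / 12020736000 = 2.30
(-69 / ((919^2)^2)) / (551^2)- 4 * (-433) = 375070693032899251903 / 216553517917378321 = 1732.00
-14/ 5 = -2.80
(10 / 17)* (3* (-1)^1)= -30 / 17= -1.76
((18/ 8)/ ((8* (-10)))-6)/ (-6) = 643/ 640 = 1.00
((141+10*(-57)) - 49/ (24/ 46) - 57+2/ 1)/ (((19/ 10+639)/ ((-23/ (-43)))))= -797525/ 1653522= -0.48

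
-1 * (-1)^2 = -1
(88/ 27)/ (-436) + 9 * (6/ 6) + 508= 1521509/ 2943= 516.99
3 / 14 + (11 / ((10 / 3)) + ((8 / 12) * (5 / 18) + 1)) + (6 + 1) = 11056 / 945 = 11.70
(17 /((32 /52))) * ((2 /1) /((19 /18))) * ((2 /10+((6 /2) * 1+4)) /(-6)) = -5967 /95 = -62.81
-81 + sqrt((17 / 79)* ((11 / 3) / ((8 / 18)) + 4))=-81 + 7* sqrt(1343) / 158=-79.38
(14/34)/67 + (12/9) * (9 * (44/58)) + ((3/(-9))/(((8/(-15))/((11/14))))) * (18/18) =35517393/3699472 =9.60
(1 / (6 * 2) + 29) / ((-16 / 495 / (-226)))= 6507105 / 32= 203347.03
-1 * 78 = -78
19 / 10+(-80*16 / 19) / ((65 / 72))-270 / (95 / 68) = -656987 / 2470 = -265.99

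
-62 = -62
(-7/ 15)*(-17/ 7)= 17/ 15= 1.13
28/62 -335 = -10371/31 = -334.55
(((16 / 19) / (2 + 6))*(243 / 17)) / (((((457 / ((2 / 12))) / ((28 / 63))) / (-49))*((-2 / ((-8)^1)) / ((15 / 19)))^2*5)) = -0.02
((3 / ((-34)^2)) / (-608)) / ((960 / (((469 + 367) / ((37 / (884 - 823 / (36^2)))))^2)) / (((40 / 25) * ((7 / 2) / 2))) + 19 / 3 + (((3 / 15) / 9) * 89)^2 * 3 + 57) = -0.00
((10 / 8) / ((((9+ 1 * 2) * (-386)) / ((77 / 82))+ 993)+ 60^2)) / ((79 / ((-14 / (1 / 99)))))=-24255 / 78842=-0.31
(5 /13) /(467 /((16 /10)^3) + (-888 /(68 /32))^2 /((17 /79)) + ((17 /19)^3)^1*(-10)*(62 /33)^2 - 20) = 93945376673280 /198231092235391928089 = 0.00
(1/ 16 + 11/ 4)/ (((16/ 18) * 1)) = 405/ 128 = 3.16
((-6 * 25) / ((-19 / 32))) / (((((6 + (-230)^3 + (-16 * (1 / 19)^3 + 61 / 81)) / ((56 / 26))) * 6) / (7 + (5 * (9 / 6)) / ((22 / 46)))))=-163422100800 / 966640809766489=-0.00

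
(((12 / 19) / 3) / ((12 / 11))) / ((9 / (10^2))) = 1100 / 513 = 2.14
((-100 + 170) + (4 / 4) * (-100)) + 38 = 8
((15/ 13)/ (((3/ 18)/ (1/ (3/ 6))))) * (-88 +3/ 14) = -110610/ 91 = -1215.49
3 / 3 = 1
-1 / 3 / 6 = -1 / 18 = -0.06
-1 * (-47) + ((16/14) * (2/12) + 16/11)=11237/231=48.65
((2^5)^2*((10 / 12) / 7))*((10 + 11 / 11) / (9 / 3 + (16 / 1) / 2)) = 2560 / 21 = 121.90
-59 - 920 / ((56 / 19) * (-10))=-389 / 14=-27.79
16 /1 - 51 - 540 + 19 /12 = -6881 /12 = -573.42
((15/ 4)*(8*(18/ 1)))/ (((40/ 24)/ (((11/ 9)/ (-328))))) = -99/ 82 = -1.21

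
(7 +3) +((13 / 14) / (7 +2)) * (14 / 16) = 1453 / 144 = 10.09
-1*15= -15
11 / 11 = 1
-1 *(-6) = 6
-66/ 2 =-33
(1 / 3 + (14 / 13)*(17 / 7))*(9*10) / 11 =24.13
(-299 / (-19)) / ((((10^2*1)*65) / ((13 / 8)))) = 299 / 76000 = 0.00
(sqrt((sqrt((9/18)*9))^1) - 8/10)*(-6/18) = -2^(3/4)*sqrt(3)/6+4/15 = -0.22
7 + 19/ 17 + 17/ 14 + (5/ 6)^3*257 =4062743/ 25704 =158.06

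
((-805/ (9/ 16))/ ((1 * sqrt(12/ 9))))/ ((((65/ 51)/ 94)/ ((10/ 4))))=-5145560 * sqrt(3)/ 39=-228522.34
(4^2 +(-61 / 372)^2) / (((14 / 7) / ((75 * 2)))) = 55446625 / 46128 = 1202.02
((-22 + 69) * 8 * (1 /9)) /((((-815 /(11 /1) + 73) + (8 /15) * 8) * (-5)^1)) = -2.63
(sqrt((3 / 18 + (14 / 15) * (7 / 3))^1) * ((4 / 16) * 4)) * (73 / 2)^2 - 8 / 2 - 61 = -65 + 5329 * sqrt(2110) / 120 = 1974.89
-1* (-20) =20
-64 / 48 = -4 / 3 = -1.33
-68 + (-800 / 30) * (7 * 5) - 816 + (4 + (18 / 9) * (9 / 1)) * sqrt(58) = -5452 / 3 + 22 * sqrt(58) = -1649.79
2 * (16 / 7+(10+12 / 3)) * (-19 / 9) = -1444 / 21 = -68.76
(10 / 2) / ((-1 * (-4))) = 5 / 4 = 1.25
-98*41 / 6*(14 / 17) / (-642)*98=1378174 / 16371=84.18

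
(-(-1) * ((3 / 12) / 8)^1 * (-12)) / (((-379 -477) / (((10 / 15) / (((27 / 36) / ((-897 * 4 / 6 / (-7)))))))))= 299 / 8988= 0.03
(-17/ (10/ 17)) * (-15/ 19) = 867/ 38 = 22.82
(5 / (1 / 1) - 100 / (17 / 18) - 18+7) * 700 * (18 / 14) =-1711800 / 17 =-100694.12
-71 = -71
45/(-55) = -0.82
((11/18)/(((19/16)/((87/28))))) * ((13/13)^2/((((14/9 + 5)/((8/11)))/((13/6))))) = 3016/7847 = 0.38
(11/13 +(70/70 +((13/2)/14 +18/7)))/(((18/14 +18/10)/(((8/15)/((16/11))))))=0.58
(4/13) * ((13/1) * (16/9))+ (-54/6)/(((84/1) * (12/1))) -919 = -919193/1008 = -911.90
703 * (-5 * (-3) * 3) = 31635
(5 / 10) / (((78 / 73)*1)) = 73 / 156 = 0.47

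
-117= -117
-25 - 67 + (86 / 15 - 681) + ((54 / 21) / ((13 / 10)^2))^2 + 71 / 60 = -12826622377 / 16793868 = -763.77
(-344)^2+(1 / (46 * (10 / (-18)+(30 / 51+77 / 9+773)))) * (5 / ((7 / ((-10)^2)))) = 253145203802 / 2139207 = 118336.00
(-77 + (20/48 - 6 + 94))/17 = 137/204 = 0.67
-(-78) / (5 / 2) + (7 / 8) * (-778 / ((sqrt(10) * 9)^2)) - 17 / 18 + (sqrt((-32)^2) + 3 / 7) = 280523 / 4536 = 61.84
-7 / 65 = -0.11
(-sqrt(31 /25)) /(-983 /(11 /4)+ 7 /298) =3278* sqrt(31) /5858295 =0.00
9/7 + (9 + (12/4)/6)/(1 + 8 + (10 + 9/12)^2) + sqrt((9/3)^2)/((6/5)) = 107757/27902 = 3.86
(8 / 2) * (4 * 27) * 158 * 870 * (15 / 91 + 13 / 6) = 12599033760 / 91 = 138450920.44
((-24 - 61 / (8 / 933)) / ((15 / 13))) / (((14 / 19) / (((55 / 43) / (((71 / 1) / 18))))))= -2722.51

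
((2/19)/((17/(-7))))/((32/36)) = -63/1292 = -0.05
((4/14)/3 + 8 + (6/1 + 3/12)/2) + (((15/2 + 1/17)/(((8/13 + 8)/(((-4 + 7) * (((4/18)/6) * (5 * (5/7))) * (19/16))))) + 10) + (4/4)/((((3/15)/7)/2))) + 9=386278751/3838464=100.63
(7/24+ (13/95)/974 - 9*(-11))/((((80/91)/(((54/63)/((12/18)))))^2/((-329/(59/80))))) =-165509752821777/1746966400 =-94741.23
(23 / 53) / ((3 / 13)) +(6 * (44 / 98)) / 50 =376769 / 194775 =1.93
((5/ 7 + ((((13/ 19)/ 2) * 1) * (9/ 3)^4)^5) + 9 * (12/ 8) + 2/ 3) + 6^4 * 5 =27197798535261793/ 1663938528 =16345434.69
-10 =-10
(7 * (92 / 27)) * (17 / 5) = 10948 / 135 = 81.10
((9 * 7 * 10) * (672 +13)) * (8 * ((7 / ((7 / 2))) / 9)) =767200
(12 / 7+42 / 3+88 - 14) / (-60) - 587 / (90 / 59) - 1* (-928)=341267 / 630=541.69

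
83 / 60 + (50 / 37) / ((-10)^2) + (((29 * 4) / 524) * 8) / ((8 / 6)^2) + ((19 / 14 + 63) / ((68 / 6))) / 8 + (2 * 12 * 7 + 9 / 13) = 36371948843 / 211716960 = 171.80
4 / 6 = 2 / 3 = 0.67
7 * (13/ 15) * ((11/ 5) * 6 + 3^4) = 14287/ 25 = 571.48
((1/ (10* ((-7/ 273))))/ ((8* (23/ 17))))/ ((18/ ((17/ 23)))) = -3757/ 253920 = -0.01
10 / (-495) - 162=-16040 / 99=-162.02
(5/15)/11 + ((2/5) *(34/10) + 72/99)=1747/825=2.12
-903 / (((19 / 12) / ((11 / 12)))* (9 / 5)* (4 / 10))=-82775 / 114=-726.10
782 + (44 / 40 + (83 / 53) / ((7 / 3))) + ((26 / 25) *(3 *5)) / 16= 784.75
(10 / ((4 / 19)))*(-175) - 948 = -18521 / 2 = -9260.50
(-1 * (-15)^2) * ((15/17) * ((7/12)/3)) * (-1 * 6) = 7875/34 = 231.62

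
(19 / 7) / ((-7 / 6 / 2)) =-228 / 49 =-4.65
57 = 57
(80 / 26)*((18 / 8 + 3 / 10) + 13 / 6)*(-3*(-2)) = 87.08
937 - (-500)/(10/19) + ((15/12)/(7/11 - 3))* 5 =195973/104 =1884.36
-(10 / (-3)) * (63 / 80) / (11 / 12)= 63 / 22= 2.86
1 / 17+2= 35 / 17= 2.06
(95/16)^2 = 9025/256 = 35.25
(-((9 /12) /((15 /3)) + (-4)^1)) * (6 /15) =77 /50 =1.54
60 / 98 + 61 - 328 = -266.39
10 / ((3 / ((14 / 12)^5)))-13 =-67597 / 11664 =-5.80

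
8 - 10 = -2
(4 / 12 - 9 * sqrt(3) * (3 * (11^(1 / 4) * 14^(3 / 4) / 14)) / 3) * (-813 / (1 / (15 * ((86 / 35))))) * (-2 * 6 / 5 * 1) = -11326716 * 11^(1 / 4) * 14^(3 / 4) * sqrt(3) / 245+839016 / 35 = -1031490.48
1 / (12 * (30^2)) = 1 / 10800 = 0.00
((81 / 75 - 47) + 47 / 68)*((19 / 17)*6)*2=-4382673 / 7225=-606.60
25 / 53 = 0.47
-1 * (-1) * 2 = 2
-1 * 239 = -239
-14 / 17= -0.82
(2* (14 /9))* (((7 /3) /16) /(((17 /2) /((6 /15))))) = 49 /2295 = 0.02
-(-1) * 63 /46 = 63 /46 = 1.37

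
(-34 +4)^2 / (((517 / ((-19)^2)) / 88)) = 2599200 / 47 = 55302.13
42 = 42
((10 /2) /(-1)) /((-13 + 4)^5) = 5 /59049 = 0.00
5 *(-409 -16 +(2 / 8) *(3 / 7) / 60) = -237999 / 112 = -2124.99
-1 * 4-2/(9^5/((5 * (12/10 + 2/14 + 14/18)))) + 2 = -7441510/3720087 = -2.00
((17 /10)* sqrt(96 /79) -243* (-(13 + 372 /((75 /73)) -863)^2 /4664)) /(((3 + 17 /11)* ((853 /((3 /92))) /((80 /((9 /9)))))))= 2244* sqrt(474) /38747525 + 27117196929 /3249396875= 8.35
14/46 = 7/23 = 0.30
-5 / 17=-0.29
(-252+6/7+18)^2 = 2663424/49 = 54355.59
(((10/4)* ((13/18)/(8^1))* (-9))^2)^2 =17850625/1048576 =17.02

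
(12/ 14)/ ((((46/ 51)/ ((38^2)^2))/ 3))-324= 957025260/ 161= 5944256.27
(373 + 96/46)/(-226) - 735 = -3829157/5198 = -736.66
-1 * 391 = -391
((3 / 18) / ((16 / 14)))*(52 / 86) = 91 / 1032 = 0.09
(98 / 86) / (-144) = -49 / 6192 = -0.01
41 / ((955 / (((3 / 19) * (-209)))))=-1353 / 955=-1.42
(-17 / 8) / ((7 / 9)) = -153 / 56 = -2.73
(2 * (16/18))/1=16/9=1.78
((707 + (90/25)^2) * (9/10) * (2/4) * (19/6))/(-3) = -341981/1000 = -341.98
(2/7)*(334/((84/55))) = 9185/147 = 62.48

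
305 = 305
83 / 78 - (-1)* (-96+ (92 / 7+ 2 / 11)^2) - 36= 21555851 / 462462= 46.61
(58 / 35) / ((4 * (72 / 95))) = 551 / 1008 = 0.55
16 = 16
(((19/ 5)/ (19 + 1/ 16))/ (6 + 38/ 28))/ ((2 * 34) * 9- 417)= 0.00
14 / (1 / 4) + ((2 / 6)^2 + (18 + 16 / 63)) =4685 / 63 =74.37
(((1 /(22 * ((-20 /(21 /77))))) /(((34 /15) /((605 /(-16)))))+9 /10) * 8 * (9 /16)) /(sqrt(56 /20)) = 178281 * sqrt(70) /609280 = 2.45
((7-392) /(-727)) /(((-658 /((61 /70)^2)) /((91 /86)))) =-532103 /822789520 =-0.00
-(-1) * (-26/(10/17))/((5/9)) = -1989/25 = -79.56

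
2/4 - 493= -985/2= -492.50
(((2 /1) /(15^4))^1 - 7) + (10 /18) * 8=-129373 /50625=-2.56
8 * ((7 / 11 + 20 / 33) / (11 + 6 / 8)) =1312 / 1551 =0.85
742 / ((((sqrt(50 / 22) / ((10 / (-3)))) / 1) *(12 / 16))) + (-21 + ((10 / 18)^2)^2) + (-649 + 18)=-5936 *sqrt(11) / 9 - 4277147 / 6561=-2839.40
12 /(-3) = -4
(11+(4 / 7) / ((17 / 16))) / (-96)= -1373 / 11424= -0.12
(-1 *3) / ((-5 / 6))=3.60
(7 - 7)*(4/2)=0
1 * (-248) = -248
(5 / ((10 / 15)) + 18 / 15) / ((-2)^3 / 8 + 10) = 29 / 30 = 0.97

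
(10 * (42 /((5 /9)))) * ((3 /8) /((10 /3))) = 85.05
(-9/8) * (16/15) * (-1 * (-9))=-54/5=-10.80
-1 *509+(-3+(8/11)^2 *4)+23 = -58913/121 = -486.88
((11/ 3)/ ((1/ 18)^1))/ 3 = 22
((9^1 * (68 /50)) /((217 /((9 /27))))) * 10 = 204 /1085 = 0.19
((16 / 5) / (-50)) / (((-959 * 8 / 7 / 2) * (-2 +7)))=2 / 85625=0.00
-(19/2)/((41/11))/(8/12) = -627/164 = -3.82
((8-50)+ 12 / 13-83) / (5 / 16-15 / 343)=-8852144 / 19175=-461.65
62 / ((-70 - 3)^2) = 62 / 5329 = 0.01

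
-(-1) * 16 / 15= 16 / 15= 1.07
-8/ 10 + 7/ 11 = -9/ 55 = -0.16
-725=-725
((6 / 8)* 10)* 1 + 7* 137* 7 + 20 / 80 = 26883 / 4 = 6720.75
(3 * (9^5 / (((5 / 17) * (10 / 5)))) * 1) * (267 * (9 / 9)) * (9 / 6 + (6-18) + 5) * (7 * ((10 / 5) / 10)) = -61913407941 / 100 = -619134079.41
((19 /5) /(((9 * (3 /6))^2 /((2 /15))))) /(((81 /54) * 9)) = 304 /164025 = 0.00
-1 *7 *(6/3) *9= -126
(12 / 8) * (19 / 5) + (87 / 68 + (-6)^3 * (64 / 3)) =-1564347 / 340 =-4601.02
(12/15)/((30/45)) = 6/5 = 1.20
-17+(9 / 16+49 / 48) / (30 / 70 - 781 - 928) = -2439973 / 143520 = -17.00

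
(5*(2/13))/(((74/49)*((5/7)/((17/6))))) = 5831/2886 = 2.02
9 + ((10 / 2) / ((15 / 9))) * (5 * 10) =159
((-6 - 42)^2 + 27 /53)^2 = 14917935321 /2809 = 5310763.73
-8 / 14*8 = -4.57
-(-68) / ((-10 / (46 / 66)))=-782 / 165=-4.74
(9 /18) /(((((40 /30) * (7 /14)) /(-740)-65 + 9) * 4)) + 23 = 5718257 /248644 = 23.00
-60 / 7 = -8.57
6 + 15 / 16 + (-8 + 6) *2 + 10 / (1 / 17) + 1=2783 / 16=173.94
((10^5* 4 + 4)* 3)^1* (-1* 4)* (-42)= 201602016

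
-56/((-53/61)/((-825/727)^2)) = 2325015000/28012037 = 83.00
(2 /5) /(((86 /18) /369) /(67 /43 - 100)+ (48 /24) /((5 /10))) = 28115586 /281146615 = 0.10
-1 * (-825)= 825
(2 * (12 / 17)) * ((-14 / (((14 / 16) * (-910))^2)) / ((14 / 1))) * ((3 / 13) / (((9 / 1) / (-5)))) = 128 / 448374745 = 0.00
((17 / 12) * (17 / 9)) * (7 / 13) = 2023 / 1404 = 1.44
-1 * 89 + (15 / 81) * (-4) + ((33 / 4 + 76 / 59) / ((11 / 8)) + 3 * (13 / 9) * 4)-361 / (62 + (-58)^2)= -1312257823 / 20011266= -65.58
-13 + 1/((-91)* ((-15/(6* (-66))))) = -6047/455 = -13.29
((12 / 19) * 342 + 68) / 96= 2.96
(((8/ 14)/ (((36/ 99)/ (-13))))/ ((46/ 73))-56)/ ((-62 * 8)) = 28471/ 159712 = 0.18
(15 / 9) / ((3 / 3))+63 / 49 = 62 / 21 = 2.95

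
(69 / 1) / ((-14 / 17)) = -1173 / 14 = -83.79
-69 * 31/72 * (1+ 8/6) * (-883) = 4407053/72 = 61209.07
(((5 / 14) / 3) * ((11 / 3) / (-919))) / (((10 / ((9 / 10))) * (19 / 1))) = -11 / 4889080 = -0.00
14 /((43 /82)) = 1148 /43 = 26.70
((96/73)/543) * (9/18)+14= 184998/13213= 14.00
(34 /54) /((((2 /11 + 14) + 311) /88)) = 16456 /96579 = 0.17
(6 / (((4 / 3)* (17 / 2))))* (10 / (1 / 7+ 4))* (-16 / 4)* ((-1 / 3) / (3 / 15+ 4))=0.41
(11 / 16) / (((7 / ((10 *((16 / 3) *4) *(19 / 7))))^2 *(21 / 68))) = 6912716800 / 453789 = 15233.33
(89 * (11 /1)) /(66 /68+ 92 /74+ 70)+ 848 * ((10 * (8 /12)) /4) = 1426.89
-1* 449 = -449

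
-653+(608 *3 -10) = 1161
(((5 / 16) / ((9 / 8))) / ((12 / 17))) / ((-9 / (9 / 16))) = -85 / 3456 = -0.02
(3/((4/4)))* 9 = 27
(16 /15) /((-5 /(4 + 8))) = -2.56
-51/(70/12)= -306/35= -8.74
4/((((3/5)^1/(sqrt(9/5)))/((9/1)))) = 36 * sqrt(5) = 80.50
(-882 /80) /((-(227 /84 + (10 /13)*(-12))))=-1.69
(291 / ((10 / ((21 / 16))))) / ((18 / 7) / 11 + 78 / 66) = 470547 / 17440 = 26.98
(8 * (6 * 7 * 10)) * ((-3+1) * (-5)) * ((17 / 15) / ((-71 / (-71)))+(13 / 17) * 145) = 63983360 / 17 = 3763727.06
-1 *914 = -914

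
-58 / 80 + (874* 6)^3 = 5768302671331 / 40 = 144207566783.28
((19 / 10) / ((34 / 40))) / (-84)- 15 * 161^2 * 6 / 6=-277613929 / 714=-388815.03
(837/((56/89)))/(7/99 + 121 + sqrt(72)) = 10.27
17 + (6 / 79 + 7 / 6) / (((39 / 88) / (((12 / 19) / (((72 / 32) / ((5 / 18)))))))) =4297097 / 249561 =17.22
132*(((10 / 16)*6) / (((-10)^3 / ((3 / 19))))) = -297 / 3800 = -0.08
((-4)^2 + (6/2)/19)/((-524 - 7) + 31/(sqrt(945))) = -154051065/5062591496 - 28551 * sqrt(105)/5062591496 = -0.03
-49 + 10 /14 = -338 /7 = -48.29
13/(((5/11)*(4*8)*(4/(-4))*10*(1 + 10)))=-13/1600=-0.01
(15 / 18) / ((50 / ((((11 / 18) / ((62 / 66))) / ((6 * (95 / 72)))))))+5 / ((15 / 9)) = 265171 / 88350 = 3.00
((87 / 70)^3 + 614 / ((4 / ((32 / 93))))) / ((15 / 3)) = 1746056779 / 159495000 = 10.95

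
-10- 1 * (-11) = 1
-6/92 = -3/46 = -0.07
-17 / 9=-1.89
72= 72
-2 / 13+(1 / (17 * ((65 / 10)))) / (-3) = -8 / 51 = -0.16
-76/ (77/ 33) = -228/ 7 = -32.57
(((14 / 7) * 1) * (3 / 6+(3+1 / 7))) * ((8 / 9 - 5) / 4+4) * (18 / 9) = 1819 / 42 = 43.31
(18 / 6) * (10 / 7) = 30 / 7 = 4.29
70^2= 4900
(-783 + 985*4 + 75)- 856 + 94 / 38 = 45191 / 19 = 2378.47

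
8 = 8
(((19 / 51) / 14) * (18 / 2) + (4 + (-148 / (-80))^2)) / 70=364711 / 3332000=0.11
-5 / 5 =-1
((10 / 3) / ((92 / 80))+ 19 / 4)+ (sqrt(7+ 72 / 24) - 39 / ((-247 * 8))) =sqrt(10)+ 80425 / 10488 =10.83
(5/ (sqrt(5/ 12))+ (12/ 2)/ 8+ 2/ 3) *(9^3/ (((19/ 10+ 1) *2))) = 20655/ 116+ 7290 *sqrt(15)/ 29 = 1151.65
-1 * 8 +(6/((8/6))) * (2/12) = -29/4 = -7.25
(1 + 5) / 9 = 2 / 3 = 0.67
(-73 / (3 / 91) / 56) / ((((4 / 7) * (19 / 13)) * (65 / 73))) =-484939 / 9120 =-53.17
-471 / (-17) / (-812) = -471 / 13804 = -0.03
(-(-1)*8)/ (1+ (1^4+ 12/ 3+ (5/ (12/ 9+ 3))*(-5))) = 104/ 3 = 34.67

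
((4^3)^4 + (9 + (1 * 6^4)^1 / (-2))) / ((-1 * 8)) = -16776577 / 8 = -2097072.12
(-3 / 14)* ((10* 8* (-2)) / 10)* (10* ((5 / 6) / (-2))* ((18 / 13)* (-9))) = 178.02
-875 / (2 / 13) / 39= -875 / 6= -145.83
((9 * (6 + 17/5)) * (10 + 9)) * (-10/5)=-16074/5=-3214.80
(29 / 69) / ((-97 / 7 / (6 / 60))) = -203 / 66930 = -0.00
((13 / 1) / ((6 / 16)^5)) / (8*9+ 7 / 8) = 3407872 / 141669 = 24.06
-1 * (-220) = 220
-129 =-129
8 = 8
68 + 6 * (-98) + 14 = -506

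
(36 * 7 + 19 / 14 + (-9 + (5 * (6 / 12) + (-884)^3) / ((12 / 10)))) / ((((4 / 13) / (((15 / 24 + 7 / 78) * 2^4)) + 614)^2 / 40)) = -61074.59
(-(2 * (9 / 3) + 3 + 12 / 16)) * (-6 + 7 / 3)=143 / 4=35.75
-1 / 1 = -1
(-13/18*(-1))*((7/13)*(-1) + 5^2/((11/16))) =5123/198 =25.87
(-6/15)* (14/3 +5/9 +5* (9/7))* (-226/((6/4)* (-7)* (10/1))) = -331768/33075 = -10.03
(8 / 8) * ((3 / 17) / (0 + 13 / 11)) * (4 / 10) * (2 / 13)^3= 528 / 2427685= 0.00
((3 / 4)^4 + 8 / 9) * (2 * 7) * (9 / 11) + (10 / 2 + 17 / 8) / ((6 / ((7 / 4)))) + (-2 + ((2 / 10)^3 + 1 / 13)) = 31961429 / 2288000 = 13.97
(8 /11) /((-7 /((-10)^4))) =-80000 /77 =-1038.96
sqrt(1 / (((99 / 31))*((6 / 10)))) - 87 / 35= -87 / 35 + sqrt(5115) / 99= -1.76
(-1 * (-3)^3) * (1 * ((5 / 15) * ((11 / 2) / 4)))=99 / 8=12.38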